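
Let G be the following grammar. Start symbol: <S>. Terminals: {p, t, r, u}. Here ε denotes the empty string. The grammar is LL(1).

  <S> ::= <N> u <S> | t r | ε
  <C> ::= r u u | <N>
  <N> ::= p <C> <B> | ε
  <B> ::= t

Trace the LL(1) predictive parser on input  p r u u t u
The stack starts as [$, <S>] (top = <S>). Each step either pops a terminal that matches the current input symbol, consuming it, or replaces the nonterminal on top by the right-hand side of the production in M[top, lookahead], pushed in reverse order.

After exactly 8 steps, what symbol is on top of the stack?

t

     Stack              Input          Action
  1  $ <S>              p r u u t u $  expand <S> ::= <N> u <S>
  2  $ <S> u <N>        p r u u t u $  expand <N> ::= p <C> <B>
  3  $ <S> u <B> <C> p  p r u u t u $  match p
  4  $ <S> u <B> <C>    r u u t u $    expand <C> ::= r u u
  5  $ <S> u <B> u u r  r u u t u $    match r
  6  $ <S> u <B> u u    u u t u $      match u
  7  $ <S> u <B> u      u t u $        match u
  8  $ <S> u <B>        t u $          expand <B> ::= t
Stack after step 8: $ <S> u t (top = t).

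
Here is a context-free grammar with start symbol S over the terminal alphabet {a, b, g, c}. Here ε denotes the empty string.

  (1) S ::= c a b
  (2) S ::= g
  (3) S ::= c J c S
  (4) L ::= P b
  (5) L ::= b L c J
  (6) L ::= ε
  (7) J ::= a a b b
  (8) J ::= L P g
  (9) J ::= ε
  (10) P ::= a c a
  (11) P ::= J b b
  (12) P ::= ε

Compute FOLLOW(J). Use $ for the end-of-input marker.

FIRST(S) = {c, g}
FIRST(L) = {ε, a, b, g}  (via P b)
FIRST(J) = {ε, a, b, g}  (via L P g)
FIRST(P) = {ε, a, b, g}  (via J b b)
FOLLOW(S) includes $ since S is the start symbol.
FOLLOW(S): in S::=c J c S, the suffix after S is empty (adds nothing new). Thus FOLLOW(S) = {$}.
FOLLOW(L): in L::=b L c J, L is followed by c J with FIRST {c}; in J::=L P g, L is followed by P g with FIRST {a, b, g}. Thus FOLLOW(L) = {a, b, c, g}.
FOLLOW(J): in S::=c J c S, J is followed by c S with FIRST {c}; in L::=b L c J, the suffix after J is empty, so FOLLOW(J) ⊇ FOLLOW(L) = {a, b, c, g}; in P::=J b b, J is followed by b b with FIRST {b}. Thus FOLLOW(J) = {a, b, c, g}.
FOLLOW(P): in L::=P b, P is followed by b with FIRST {b}; in J::=L P g, P is followed by g with FIRST {g}. Thus FOLLOW(P) = {b, g}.

{a, b, c, g}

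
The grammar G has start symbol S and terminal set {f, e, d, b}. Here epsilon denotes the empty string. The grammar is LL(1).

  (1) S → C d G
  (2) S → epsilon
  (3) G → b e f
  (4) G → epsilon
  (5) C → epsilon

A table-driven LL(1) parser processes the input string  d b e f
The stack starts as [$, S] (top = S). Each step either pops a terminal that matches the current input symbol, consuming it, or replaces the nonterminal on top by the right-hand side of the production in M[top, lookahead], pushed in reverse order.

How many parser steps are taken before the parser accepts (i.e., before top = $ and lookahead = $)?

     Stack    Input      Action
  1  $ S      d b e f $  expand S → C d G
  2  $ G d C  d b e f $  expand C → epsilon
  3  $ G d    d b e f $  match d
  4  $ G      b e f $    expand G → b e f
  5  $ f e b  b e f $    match b
  6  $ f e    e f $      match e
  7  $ f      f $        match f
Accept reached after 7 steps.

7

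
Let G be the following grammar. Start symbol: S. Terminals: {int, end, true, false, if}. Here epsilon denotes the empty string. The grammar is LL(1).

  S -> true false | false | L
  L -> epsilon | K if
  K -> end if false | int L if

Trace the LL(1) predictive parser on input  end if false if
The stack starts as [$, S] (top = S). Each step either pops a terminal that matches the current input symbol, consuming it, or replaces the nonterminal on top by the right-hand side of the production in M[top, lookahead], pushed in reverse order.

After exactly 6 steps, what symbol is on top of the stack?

step 1: stack=$ S  input=end if false if $  — expand S -> L
step 2: stack=$ L  input=end if false if $  — expand L -> K if
step 3: stack=$ if K  input=end if false if $  — expand K -> end if false
step 4: stack=$ if false if end  input=end if false if $  — match end
step 5: stack=$ if false if  input=if false if $  — match if
step 6: stack=$ if false  input=false if $  — match false
Stack after step 6: $ if (top = if).

if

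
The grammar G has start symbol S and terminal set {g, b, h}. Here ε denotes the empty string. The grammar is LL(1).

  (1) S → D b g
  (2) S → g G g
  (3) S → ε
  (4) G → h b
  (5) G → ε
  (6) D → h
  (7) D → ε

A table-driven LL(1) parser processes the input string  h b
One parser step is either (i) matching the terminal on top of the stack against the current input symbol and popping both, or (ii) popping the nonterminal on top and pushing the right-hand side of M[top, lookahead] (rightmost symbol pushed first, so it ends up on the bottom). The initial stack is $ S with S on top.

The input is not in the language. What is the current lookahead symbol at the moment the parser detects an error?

$

step 1: stack=$ S  input=h b $  — expand S → D b g
step 2: stack=$ g b D  input=h b $  — expand D → h
step 3: stack=$ g b h  input=h b $  — match h
step 4: stack=$ g b  input=b $  — match b
step 5: stack=$ g  input=$  — error: top is terminal g but lookahead is $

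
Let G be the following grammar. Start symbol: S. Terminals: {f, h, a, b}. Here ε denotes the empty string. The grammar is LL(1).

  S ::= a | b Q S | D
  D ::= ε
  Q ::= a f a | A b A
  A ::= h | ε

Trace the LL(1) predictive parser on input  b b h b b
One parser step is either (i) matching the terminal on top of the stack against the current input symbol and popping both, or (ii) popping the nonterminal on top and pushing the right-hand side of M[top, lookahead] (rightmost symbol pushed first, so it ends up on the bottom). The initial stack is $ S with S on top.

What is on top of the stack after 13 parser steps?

S

      Stack      Input        Action
   1  $ S        b b h b b $  expand S ::= b Q S
   2  $ S Q b    b b h b b $  match b
   3  $ S Q      b h b b $    expand Q ::= A b A
   4  $ S A b A  b h b b $    expand A ::= ε
   5  $ S A b    b h b b $    match b
   6  $ S A      h b b $      expand A ::= h
   7  $ S h      h b b $      match h
   8  $ S        b b $        expand S ::= b Q S
   9  $ S Q b    b b $        match b
  10  $ S Q      b $          expand Q ::= A b A
  11  $ S A b A  b $          expand A ::= ε
  12  $ S A b    b $          match b
  13  $ S A      $            expand A ::= ε
Stack after step 13: $ S (top = S).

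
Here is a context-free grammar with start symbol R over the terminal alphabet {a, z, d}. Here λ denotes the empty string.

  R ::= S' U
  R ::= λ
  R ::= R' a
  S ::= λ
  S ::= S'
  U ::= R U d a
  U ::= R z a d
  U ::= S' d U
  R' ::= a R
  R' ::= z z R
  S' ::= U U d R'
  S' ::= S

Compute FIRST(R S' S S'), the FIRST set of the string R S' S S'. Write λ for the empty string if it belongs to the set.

FIRST(R'): from R'::=a R we get {a}; from R'::=z z R we get {z}. So FIRST(R') = {a, z}.
FIRST(R): from R::=S' U we get {a, d, z}; from R::=λ we get {λ}; from R::=R' a we get {a, z}. So FIRST(R) = {λ, a, d, z}.
FIRST(S): from S::=λ we get {λ}; from S::=S' we get {λ, a, d, z}. So FIRST(S) = {λ, a, d, z}.
FIRST(U): from U::=R U d a we get {a, d, z}; from U::=R z a d we get {a, d, z}; from U::=S' d U we get {a, d, z}. So FIRST(U) = {a, d, z}.
FIRST(S'): from S'::=U U d R' we get {a, d, z}; from S'::=S we get {λ, a, d, z}. So FIRST(S') = {λ, a, d, z}.
FIRST(R S' S S'): take FIRST of each symbol in turn, carrying on past any symbol whose FIRST contains λ; result {λ, a, d, z}.

{λ, a, d, z}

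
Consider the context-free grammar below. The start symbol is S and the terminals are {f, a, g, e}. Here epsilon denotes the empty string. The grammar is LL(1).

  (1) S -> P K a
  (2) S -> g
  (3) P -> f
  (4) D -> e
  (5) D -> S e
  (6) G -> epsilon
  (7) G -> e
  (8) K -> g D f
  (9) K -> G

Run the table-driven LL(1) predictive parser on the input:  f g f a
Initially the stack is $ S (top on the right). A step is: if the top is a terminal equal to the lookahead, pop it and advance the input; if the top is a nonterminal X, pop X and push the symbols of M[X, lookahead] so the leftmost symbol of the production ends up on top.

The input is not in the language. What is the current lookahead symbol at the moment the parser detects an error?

      Stack          Input      Action
   1  $ S            f g f a $  expand S -> P K a
   2  $ a K P        f g f a $  expand P -> f
   3  $ a K f        f g f a $  match f
   4  $ a K          g f a $    expand K -> g D f
   5  $ a f D g      g f a $    match g
   6  $ a f D        f a $      expand D -> S e
   7  $ a f e S      f a $      expand S -> P K a
   8  $ a f e a K P  f a $      expand P -> f
   9  $ a f e a K f  f a $      match f
  10  $ a f e a K    a $        expand K -> G
  11  $ a f e a G    a $        expand G -> epsilon
  12  $ a f e a      a $        match a
  13  $ a f e        $          error: top is terminal e but lookahead is $

$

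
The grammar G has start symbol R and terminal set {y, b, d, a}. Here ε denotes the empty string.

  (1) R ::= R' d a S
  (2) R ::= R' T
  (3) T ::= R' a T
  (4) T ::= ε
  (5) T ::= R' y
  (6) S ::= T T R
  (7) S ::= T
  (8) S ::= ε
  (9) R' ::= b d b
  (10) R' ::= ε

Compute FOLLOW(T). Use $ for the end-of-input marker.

{$, a, b, d, y}

FIRST(R'): from R'::=b d b we get {b}; from R'::=ε we get {ε}. So FIRST(R') = {ε, b}.
FIRST(T): from T::=R' a T we get {a, b}; from T::=ε we get {ε}; from T::=R' y we get {b, y}. So FIRST(T) = {ε, a, b, y}.
FIRST(R): from R::=R' d a S we get {b, d}; from R::=R' T we get {ε, a, b, y}. So FIRST(R) = {ε, a, b, d, y}.
FIRST(S): from S::=T T R we get {ε, a, b, d, y}; from S::=T we get {ε, a, b, y}; from S::=ε we get {ε}. So FIRST(S) = {ε, a, b, d, y}.
FOLLOW(R) includes $ since R is the start symbol.
FOLLOW(R): in S::=T T R, the suffix after R is empty, so FOLLOW(R) ⊇ FOLLOW(S) = {$}. Thus FOLLOW(R) = {$}.
FOLLOW(S): in R::=R' d a S, the suffix after S is empty, so FOLLOW(S) ⊇ FOLLOW(R) = {$}. Thus FOLLOW(S) = {$}.
FOLLOW(T): in R::=R' T, the suffix after T is empty, so FOLLOW(T) ⊇ FOLLOW(R) = {$}; in T::=R' a T, the suffix after T is empty (adds nothing new); in S::=T T R (occurrence 1), T is followed by T R with FIRST {ε, a, b, d, y}; in S::=T T R (occurrence 1), the suffix after T is nullable, so FOLLOW(T) ⊇ FOLLOW(S) = {$}; in S::=T T R (occurrence 2), T is followed by R with FIRST {ε, a, b, d, y}; in S::=T T R (occurrence 2), the suffix after T is nullable, so FOLLOW(T) ⊇ FOLLOW(S) = {$}; in S::=T, the suffix after T is empty, so FOLLOW(T) ⊇ FOLLOW(S) = {$}. Thus FOLLOW(T) = {$, a, b, d, y}.
FOLLOW(R'): in R::=R' d a S, R' is followed by d a S with FIRST {d}; in R::=R' T, R' is followed by T with FIRST {ε, a, b, y}; in R::=R' T, the suffix after R' is nullable, so FOLLOW(R') ⊇ FOLLOW(R) = {$}; in T::=R' a T, R' is followed by a T with FIRST {a}; in T::=R' y, R' is followed by y with FIRST {y}. Thus FOLLOW(R') = {$, a, b, d, y}.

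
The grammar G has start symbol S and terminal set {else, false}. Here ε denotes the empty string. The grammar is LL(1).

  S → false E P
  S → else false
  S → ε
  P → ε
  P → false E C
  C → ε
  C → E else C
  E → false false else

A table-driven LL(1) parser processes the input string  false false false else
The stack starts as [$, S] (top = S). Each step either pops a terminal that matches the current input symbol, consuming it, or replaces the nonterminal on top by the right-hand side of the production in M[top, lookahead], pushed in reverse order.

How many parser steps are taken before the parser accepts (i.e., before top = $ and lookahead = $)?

step 1: stack=$ S  input=false false false else $  — expand S → false E P
step 2: stack=$ P E false  input=false false false else $  — match false
step 3: stack=$ P E  input=false false else $  — expand E → false false else
step 4: stack=$ P else false false  input=false false else $  — match false
step 5: stack=$ P else false  input=false else $  — match false
step 6: stack=$ P else  input=else $  — match else
step 7: stack=$ P  input=$  — expand P → ε
Accept reached after 7 steps.

7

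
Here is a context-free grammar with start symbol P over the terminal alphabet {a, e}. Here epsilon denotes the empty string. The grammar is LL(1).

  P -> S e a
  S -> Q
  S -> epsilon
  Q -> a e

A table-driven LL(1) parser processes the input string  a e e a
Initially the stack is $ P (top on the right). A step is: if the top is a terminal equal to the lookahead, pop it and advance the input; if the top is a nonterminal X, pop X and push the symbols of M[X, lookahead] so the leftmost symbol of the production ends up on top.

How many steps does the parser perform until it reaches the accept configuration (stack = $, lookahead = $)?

     Stack      Input      Action
  1  $ P        a e e a $  expand P -> S e a
  2  $ a e S    a e e a $  expand S -> Q
  3  $ a e Q    a e e a $  expand Q -> a e
  4  $ a e e a  a e e a $  match a
  5  $ a e e    e e a $    match e
  6  $ a e      e a $      match e
  7  $ a        a $        match a
Accept reached after 7 steps.

7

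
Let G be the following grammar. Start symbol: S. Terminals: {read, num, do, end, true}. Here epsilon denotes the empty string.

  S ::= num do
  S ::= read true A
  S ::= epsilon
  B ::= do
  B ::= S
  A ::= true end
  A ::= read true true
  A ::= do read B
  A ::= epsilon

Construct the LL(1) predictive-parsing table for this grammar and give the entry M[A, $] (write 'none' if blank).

A ::= epsilon

FIRST(S): from S::=num do we get {num}; from S::=read true A we get {read}; from S::=epsilon we get {epsilon}. So FIRST(S) = {epsilon, num, read}.
FIRST(A): from A::=true end we get {true}; from A::=read true true we get {read}; from A::=do read B we get {do}; from A::=epsilon we get {epsilon}. So FIRST(A) = {epsilon, do, read, true}.
FIRST(B): from B::=do we get {do}; from B::=S we get {epsilon, num, read}. So FIRST(B) = {epsilon, do, num, read}.
FOLLOW(S) includes $ since S is the start symbol.
FOLLOW(S): in B::=S, the suffix after S is empty, so FOLLOW(S) ⊇ FOLLOW(B) = {$}. Thus FOLLOW(S) = {$}.
FOLLOW(A): in S::=read true A, the suffix after A is empty, so FOLLOW(A) ⊇ FOLLOW(S) = {$}. Thus FOLLOW(A) = {$}.
For A ::= true end: FIRST(true end) = {true}, so it goes in M[A, t] for t ∈ {true}.
For A ::= read true true: FIRST(read true true) = {read}, so it goes in M[A, t] for t ∈ {read}.
For A ::= do read B: FIRST(do read B) = {do}, so it goes in M[A, t] for t ∈ {do}.
For A ::= epsilon: FIRST(epsilon) = {epsilon}, so it goes in M[A, t] for t ∈ {}; since epsilon ∈ FIRST, also for every t ∈ FOLLOW(A) = {$}.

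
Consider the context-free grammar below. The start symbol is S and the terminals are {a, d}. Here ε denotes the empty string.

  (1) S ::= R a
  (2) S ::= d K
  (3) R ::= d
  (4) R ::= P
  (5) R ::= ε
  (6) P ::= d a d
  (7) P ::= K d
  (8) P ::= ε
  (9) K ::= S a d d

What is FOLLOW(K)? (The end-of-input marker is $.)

{$, a, d}

FIRST(S): from S::=R a we get {a, d}; from S::=d K we get {d}. So FIRST(S) = {a, d}.
FIRST(K): from K::=S a d d we get {a, d}. So FIRST(K) = {a, d}.
FIRST(P): from P::=d a d we get {d}; from P::=K d we get {a, d}; from P::=ε we get {ε}. So FIRST(P) = {ε, a, d}.
FIRST(R): from R::=d we get {d}; from R::=P we get {ε, a, d}; from R::=ε we get {ε}. So FIRST(R) = {ε, a, d}.
FOLLOW(S) includes $ since S is the start symbol.
FOLLOW(S): in K::=S a d d, S is followed by a d d with FIRST {a}. Thus FOLLOW(S) = {$, a}.
FOLLOW(R): in S::=R a, R is followed by a with FIRST {a}. Thus FOLLOW(R) = {a}.
FOLLOW(P): in R::=P, the suffix after P is empty, so FOLLOW(P) ⊇ FOLLOW(R) = {a}. Thus FOLLOW(P) = {a}.
FOLLOW(K): in S::=d K, the suffix after K is empty, so FOLLOW(K) ⊇ FOLLOW(S) = {$, a}; in P::=K d, K is followed by d with FIRST {d}. Thus FOLLOW(K) = {$, a, d}.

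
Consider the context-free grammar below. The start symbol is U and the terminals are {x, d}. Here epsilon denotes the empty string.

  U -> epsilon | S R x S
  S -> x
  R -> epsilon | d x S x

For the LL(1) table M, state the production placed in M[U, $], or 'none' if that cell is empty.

FIRST(S): from S->x we get {x}. So FIRST(S) = {x}.
FIRST(R): from R->epsilon we get {epsilon}; from R->d x S x we get {d}. So FIRST(R) = {epsilon, d}.
FIRST(U): from U->epsilon we get {epsilon}; from U->S R x S we get {x}. So FIRST(U) = {epsilon, x}.
FOLLOW(U) includes $ since U is the start symbol.
FOLLOW(U): U appears on no right-hand side. Thus FOLLOW(U) = {$}.
For U -> epsilon: FIRST(epsilon) = {epsilon}, so it goes in M[U, t] for t ∈ {}; since epsilon ∈ FIRST, also for every t ∈ FOLLOW(U) = {$}.
For U -> S R x S: FIRST(S R x S) = {x}, so it goes in M[U, t] for t ∈ {x}.

U -> epsilon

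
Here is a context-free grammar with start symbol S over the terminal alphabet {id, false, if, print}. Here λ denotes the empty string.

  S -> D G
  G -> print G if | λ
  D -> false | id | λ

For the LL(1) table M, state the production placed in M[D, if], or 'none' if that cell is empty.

none

FIRST(G): from G->print G if we get {print}; from G->λ we get {λ}. So FIRST(G) = {λ, print}.
FIRST(D): from D->false we get {false}; from D->id we get {id}; from D->λ we get {λ}. So FIRST(D) = {λ, false, id}.
FIRST(S): from S->D G we get {λ, false, id, print}. So FIRST(S) = {λ, false, id, print}.
FOLLOW(S) includes $ since S is the start symbol.
FOLLOW(S): S appears on no right-hand side. Thus FOLLOW(S) = {$}.
FOLLOW(D): in S->D G, D is followed by G with FIRST {λ, print}; in S->D G, the suffix after D is nullable, so FOLLOW(D) ⊇ FOLLOW(S) = {$}. Thus FOLLOW(D) = {$, print}.
For D -> false: FIRST(false) = {false}, so it goes in M[D, t] for t ∈ {false}.
For D -> id: FIRST(id) = {id}, so it goes in M[D, t] for t ∈ {id}.
For D -> λ: FIRST(λ) = {λ}, so it goes in M[D, t] for t ∈ {}; since λ ∈ FIRST, also for every t ∈ FOLLOW(D) = {$, print}.
None of these place a production in M[D, if].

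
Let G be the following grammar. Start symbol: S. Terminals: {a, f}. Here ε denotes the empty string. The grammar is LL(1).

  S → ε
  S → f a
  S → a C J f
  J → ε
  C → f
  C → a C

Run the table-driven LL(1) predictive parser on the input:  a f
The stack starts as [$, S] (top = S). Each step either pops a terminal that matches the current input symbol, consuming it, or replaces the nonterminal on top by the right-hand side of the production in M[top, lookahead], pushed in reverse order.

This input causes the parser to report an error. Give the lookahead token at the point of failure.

step 1: stack=$ S  input=a f $  — expand S → a C J f
step 2: stack=$ f J C a  input=a f $  — match a
step 3: stack=$ f J C  input=f $  — expand C → f
step 4: stack=$ f J f  input=f $  — match f
step 5: stack=$ f J  input=$  — error: M[J, $] is empty

$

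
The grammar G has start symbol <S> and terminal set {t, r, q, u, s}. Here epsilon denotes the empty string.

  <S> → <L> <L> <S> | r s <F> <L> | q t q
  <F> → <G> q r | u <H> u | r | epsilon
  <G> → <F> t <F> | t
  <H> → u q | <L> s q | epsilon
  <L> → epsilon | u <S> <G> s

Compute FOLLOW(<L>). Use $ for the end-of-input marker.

FIRST(<L>) = {epsilon, u}
FIRST(<S>) = {q, r, u}  (via <L> <L> <S>)
FIRST(<H>) = {epsilon, s, u}  (via <L> s q)
FIRST(<F>) = {epsilon, r, t, u}  (via <G> q r)
FIRST(<G>) = {r, t, u}  (via <F> t <F>)
FOLLOW(<S>) includes $ since <S> is the start symbol.
FOLLOW(<S>): in <S>→<L> <L> <S>, the suffix after <S> is empty (adds nothing new); in <L>→u <S> <G> s, <S> is followed by <G> s with FIRST {r, t, u}. Thus FOLLOW(<S>) = {$, r, t, u}.
FOLLOW(<G>): in <F>→<G> q r, <G> is followed by q r with FIRST {q}; in <L>→u <S> <G> s, <G> is followed by s with FIRST {s}. Thus FOLLOW(<G>) = {q, s}.
FOLLOW(<F>): in <S>→r s <F> <L>, <F> is followed by <L> with FIRST {epsilon, u}; in <S>→r s <F> <L>, the suffix after <F> is nullable, so FOLLOW(<F>) ⊇ FOLLOW(<S>) = {$, r, t, u}; in <G>→<F> t <F> (occurrence 1), <F> is followed by t <F> with FIRST {t}; in <G>→<F> t <F> (occurrence 2), the suffix after <F> is empty, so FOLLOW(<F>) ⊇ FOLLOW(<G>) = {q, s}. Thus FOLLOW(<F>) = {$, q, r, s, t, u}.
FOLLOW(<H>): in <F>→u <H> u, <H> is followed by u with FIRST {u}. Thus FOLLOW(<H>) = {u}.
FOLLOW(<L>): in <S>→<L> <L> <S> (occurrence 1), <L> is followed by <L> <S> with FIRST {q, r, u}; in <S>→<L> <L> <S> (occurrence 2), <L> is followed by <S> with FIRST {q, r, u}; in <S>→r s <F> <L>, the suffix after <L> is empty, so FOLLOW(<L>) ⊇ FOLLOW(<S>) = {$, r, t, u}; in <H>→<L> s q, <L> is followed by s q with FIRST {s}. Thus FOLLOW(<L>) = {$, q, r, s, t, u}.

{$, q, r, s, t, u}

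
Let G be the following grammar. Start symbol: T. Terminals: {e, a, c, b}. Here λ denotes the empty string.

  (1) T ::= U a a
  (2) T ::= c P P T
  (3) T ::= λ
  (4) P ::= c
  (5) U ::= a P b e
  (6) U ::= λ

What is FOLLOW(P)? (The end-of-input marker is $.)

FIRST(P) = {c}
FIRST(U) = {λ, a}
FIRST(T) = {λ, a, c}  (via U a a)
FOLLOW(T) includes $ since T is the start symbol.
FOLLOW(T): in T::=c P P T, the suffix after T is empty (adds nothing new). Thus FOLLOW(T) = {$}.
FOLLOW(P): in T::=c P P T (occurrence 1), P is followed by P T with FIRST {c}; in T::=c P P T (occurrence 2), P is followed by T with FIRST {λ, a, c}; in T::=c P P T (occurrence 2), the suffix after P is nullable, so FOLLOW(P) ⊇ FOLLOW(T) = {$}; in U::=a P b e, P is followed by b e with FIRST {b}. Thus FOLLOW(P) = {$, a, b, c}.
FOLLOW(U): in T::=U a a, U is followed by a a with FIRST {a}. Thus FOLLOW(U) = {a}.

{$, a, b, c}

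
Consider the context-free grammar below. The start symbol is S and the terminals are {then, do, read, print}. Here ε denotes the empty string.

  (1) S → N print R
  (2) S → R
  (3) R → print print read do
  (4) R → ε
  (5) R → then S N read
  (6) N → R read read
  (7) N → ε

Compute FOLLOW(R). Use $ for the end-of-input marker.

{$, print, read, then}

FIRST(R): from R→print print read do we get {print}; from R→ε we get {ε}; from R→then S N read we get {then}. So FIRST(R) = {ε, print, then}.
FIRST(N): from N→R read read we get {print, read, then}; from N→ε we get {ε}. So FIRST(N) = {ε, print, read, then}.
FIRST(S): from S→N print R we get {print, read, then}; from S→R we get {ε, print, then}. So FIRST(S) = {ε, print, read, then}.
FOLLOW(S) includes $ since S is the start symbol.
FOLLOW(S): in R→then S N read, S is followed by N read with FIRST {print, read, then}. Thus FOLLOW(S) = {$, print, read, then}.
FOLLOW(R): in S→N print R, the suffix after R is empty, so FOLLOW(R) ⊇ FOLLOW(S) = {$, print, read, then}; in S→R, the suffix after R is empty, so FOLLOW(R) ⊇ FOLLOW(S) = {$, print, read, then}; in N→R read read, R is followed by read read with FIRST {read}. Thus FOLLOW(R) = {$, print, read, then}.
FOLLOW(N): in S→N print R, N is followed by print R with FIRST {print}; in R→then S N read, N is followed by read with FIRST {read}. Thus FOLLOW(N) = {print, read}.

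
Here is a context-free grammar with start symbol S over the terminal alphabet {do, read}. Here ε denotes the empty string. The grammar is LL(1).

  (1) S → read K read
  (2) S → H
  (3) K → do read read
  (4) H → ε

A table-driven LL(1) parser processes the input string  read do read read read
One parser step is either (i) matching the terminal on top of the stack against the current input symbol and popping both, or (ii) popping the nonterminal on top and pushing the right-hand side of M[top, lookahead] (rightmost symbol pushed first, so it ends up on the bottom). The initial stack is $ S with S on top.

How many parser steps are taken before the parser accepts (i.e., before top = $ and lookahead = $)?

     Stack                Input                     Action
  1  $ S                  read do read read read $  expand S → read K read
  2  $ read K read        read do read read read $  match read
  3  $ read K             do read read read $       expand K → do read read
  4  $ read read read do  do read read read $       match do
  5  $ read read read     read read read $          match read
  6  $ read read          read read $               match read
  7  $ read               read $                    match read
Accept reached after 7 steps.

7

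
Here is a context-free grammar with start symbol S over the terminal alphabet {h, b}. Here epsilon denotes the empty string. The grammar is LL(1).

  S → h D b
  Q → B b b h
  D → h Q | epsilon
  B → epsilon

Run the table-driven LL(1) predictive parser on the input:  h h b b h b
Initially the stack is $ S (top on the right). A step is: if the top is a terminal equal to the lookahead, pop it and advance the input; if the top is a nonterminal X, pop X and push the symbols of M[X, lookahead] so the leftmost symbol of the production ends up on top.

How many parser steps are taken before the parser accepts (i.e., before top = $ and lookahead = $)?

step 1: stack=$ S  input=h h b b h b $  — expand S → h D b
step 2: stack=$ b D h  input=h h b b h b $  — match h
step 3: stack=$ b D  input=h b b h b $  — expand D → h Q
step 4: stack=$ b Q h  input=h b b h b $  — match h
step 5: stack=$ b Q  input=b b h b $  — expand Q → B b b h
step 6: stack=$ b h b b B  input=b b h b $  — expand B → epsilon
step 7: stack=$ b h b b  input=b b h b $  — match b
step 8: stack=$ b h b  input=b h b $  — match b
step 9: stack=$ b h  input=h b $  — match h
step 10: stack=$ b  input=b $  — match b
Accept reached after 10 steps.

10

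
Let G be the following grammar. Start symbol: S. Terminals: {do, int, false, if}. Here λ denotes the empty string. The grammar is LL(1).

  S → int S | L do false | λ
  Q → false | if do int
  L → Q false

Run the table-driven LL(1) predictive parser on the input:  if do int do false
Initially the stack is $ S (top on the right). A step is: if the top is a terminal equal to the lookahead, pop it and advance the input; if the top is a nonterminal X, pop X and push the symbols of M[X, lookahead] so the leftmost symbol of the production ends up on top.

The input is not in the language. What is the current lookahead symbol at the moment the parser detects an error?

do

     Stack                       Input                 Action
  1  $ S                         if do int do false $  expand S → L do false
  2  $ false do L                if do int do false $  expand L → Q false
  3  $ false do false Q          if do int do false $  expand Q → if do int
  4  $ false do false int do if  if do int do false $  match if
  5  $ false do false int do     do int do false $     match do
  6  $ false do false int        int do false $        match int
  7  $ false do false            do false $            error: top is terminal false but lookahead is do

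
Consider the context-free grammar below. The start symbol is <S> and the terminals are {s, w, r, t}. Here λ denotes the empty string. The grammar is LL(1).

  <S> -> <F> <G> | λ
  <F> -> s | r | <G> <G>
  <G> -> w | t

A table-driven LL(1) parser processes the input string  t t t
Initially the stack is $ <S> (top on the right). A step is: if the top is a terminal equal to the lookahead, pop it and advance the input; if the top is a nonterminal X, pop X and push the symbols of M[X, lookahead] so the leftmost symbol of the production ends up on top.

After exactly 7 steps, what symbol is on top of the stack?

     Stack          Input    Action
  1  $ <S>          t t t $  expand <S> -> <F> <G>
  2  $ <G> <F>      t t t $  expand <F> -> <G> <G>
  3  $ <G> <G> <G>  t t t $  expand <G> -> t
  4  $ <G> <G> t    t t t $  match t
  5  $ <G> <G>      t t $    expand <G> -> t
  6  $ <G> t        t t $    match t
  7  $ <G>          t $      expand <G> -> t
Stack after step 7: $ t (top = t).

t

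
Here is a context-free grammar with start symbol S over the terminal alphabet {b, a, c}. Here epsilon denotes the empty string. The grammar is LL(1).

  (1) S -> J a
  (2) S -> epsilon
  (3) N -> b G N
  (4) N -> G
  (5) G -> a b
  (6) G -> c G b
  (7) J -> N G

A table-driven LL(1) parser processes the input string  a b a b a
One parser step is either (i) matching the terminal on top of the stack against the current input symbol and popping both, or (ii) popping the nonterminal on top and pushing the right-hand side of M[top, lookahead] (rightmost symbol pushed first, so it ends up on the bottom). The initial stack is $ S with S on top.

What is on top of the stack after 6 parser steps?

G

step 1: stack=$ S  input=a b a b a $  — expand S -> J a
step 2: stack=$ a J  input=a b a b a $  — expand J -> N G
step 3: stack=$ a G N  input=a b a b a $  — expand N -> G
step 4: stack=$ a G G  input=a b a b a $  — expand G -> a b
step 5: stack=$ a G b a  input=a b a b a $  — match a
step 6: stack=$ a G b  input=b a b a $  — match b
Stack after step 6: $ a G (top = G).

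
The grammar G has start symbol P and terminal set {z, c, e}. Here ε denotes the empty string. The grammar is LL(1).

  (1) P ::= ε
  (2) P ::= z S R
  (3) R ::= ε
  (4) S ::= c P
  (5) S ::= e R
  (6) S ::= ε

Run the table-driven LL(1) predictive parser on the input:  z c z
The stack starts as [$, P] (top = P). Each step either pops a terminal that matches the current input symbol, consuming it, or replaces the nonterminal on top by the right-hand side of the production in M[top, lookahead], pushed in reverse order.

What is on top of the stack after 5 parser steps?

step 1: stack=$ P  input=z c z $  — expand P ::= z S R
step 2: stack=$ R S z  input=z c z $  — match z
step 3: stack=$ R S  input=c z $  — expand S ::= c P
step 4: stack=$ R P c  input=c z $  — match c
step 5: stack=$ R P  input=z $  — expand P ::= z S R
Stack after step 5: $ R R S z (top = z).

z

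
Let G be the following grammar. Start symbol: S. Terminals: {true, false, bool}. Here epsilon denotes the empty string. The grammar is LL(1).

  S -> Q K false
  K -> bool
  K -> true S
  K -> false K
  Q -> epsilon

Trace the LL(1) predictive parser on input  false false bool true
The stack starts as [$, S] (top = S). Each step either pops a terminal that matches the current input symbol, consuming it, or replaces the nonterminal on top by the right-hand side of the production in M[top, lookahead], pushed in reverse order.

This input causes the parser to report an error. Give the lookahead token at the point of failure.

true

     Stack            Input                    Action
  1  $ S              false false bool true $  expand S -> Q K false
  2  $ false K Q      false false bool true $  expand Q -> epsilon
  3  $ false K        false false bool true $  expand K -> false K
  4  $ false K false  false false bool true $  match false
  5  $ false K        false bool true $        expand K -> false K
  6  $ false K false  false bool true $        match false
  7  $ false K        bool true $              expand K -> bool
  8  $ false bool     bool true $              match bool
  9  $ false          true $                   error: top is terminal false but lookahead is true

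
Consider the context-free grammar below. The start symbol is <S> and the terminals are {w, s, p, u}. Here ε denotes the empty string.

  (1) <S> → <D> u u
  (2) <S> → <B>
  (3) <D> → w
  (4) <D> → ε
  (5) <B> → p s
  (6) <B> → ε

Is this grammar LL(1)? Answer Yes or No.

Yes

FIRST(<S>) = {ε, p, u, w}
FIRST(<D>) = {ε, w}
FIRST(<B>) = {ε, p}
FOLLOW(<S>) = {$}
FOLLOW(<D>) = {u}
FOLLOW(<B>) = {$}
Each cell of M receives at most one production.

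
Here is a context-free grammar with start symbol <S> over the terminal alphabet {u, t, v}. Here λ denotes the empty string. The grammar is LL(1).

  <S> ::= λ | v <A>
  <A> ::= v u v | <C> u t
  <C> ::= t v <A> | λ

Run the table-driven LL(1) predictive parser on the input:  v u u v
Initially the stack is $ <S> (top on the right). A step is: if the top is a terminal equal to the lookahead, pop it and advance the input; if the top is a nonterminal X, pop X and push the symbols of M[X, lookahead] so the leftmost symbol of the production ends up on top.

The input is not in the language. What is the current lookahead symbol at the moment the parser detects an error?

step 1: stack=$ <S>  input=v u u v $  — expand <S> ::= v <A>
step 2: stack=$ <A> v  input=v u u v $  — match v
step 3: stack=$ <A>  input=u u v $  — expand <A> ::= <C> u t
step 4: stack=$ t u <C>  input=u u v $  — expand <C> ::= λ
step 5: stack=$ t u  input=u u v $  — match u
step 6: stack=$ t  input=u v $  — error: top is terminal t but lookahead is u

u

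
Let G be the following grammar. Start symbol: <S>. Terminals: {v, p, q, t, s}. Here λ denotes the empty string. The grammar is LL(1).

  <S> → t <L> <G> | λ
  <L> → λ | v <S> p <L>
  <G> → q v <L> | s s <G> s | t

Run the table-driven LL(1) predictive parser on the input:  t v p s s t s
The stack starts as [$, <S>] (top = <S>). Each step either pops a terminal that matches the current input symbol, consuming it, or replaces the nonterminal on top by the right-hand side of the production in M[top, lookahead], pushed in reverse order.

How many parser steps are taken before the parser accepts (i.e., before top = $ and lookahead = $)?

      Stack              Input            Action
   1  $ <S>              t v p s s t s $  expand <S> → t <L> <G>
   2  $ <G> <L> t        t v p s s t s $  match t
   3  $ <G> <L>          v p s s t s $    expand <L> → v <S> p <L>
   4  $ <G> <L> p <S> v  v p s s t s $    match v
   5  $ <G> <L> p <S>    p s s t s $      expand <S> → λ
   6  $ <G> <L> p        p s s t s $      match p
   7  $ <G> <L>          s s t s $        expand <L> → λ
   8  $ <G>              s s t s $        expand <G> → s s <G> s
   9  $ s <G> s s        s s t s $        match s
  10  $ s <G> s          s t s $          match s
  11  $ s <G>            t s $            expand <G> → t
  12  $ s t              t s $            match t
  13  $ s                s $              match s
Accept reached after 13 steps.

13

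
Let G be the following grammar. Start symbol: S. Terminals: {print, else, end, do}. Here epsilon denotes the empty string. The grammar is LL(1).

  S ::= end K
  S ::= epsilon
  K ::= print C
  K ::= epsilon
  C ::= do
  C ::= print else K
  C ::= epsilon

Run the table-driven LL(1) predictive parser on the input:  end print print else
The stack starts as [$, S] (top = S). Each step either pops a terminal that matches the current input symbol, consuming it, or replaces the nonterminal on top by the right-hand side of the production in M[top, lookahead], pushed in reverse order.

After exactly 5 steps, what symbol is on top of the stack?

step 1: stack=$ S  input=end print print else $  — expand S ::= end K
step 2: stack=$ K end  input=end print print else $  — match end
step 3: stack=$ K  input=print print else $  — expand K ::= print C
step 4: stack=$ C print  input=print print else $  — match print
step 5: stack=$ C  input=print else $  — expand C ::= print else K
Stack after step 5: $ K else print (top = print).

print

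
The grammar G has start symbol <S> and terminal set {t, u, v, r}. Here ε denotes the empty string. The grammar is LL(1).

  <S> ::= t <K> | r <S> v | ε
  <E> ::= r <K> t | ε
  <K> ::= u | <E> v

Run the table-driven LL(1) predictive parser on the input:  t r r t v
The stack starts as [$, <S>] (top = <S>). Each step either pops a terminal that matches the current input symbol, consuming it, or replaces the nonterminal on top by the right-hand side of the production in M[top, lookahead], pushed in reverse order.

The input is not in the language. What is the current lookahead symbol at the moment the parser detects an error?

step 1: stack=$ <S>  input=t r r t v $  — expand <S> ::= t <K>
step 2: stack=$ <K> t  input=t r r t v $  — match t
step 3: stack=$ <K>  input=r r t v $  — expand <K> ::= <E> v
step 4: stack=$ v <E>  input=r r t v $  — expand <E> ::= r <K> t
step 5: stack=$ v t <K> r  input=r r t v $  — match r
step 6: stack=$ v t <K>  input=r t v $  — expand <K> ::= <E> v
step 7: stack=$ v t v <E>  input=r t v $  — expand <E> ::= r <K> t
step 8: stack=$ v t v t <K> r  input=r t v $  — match r
step 9: stack=$ v t v t <K>  input=t v $  — error: M[<K>, t] is empty

t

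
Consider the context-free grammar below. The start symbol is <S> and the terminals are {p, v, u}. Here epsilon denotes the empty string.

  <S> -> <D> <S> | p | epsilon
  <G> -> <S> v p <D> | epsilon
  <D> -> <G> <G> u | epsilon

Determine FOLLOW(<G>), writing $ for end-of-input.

{p, u, v}

FIRST(<S>): from <S>-><D> <S> we get {epsilon, p, u, v}; from <S>->p we get {p}; from <S>->epsilon we get {epsilon}. So FIRST(<S>) = {epsilon, p, u, v}.
FIRST(<G>): from <G>-><S> v p <D> we get {p, u, v}; from <G>->epsilon we get {epsilon}. So FIRST(<G>) = {epsilon, p, u, v}.
FIRST(<D>): from <D>-><G> <G> u we get {p, u, v}; from <D>->epsilon we get {epsilon}. So FIRST(<D>) = {epsilon, p, u, v}.
FOLLOW(<S>) includes $ since <S> is the start symbol.
FOLLOW(<S>): in <S>-><D> <S>, the suffix after <S> is empty (adds nothing new); in <G>-><S> v p <D>, <S> is followed by v p <D> with FIRST {v}. Thus FOLLOW(<S>) = {$, v}.
FOLLOW(<G>): in <D>-><G> <G> u (occurrence 1), <G> is followed by <G> u with FIRST {p, u, v}; in <D>-><G> <G> u (occurrence 2), <G> is followed by u with FIRST {u}. Thus FOLLOW(<G>) = {p, u, v}.
FOLLOW(<D>): in <S>-><D> <S>, <D> is followed by <S> with FIRST {epsilon, p, u, v}; in <S>-><D> <S>, the suffix after <D> is nullable, so FOLLOW(<D>) ⊇ FOLLOW(<S>) = {$, v}; in <G>-><S> v p <D>, the suffix after <D> is empty, so FOLLOW(<D>) ⊇ FOLLOW(<G>) = {p, u, v}. Thus FOLLOW(<D>) = {$, p, u, v}.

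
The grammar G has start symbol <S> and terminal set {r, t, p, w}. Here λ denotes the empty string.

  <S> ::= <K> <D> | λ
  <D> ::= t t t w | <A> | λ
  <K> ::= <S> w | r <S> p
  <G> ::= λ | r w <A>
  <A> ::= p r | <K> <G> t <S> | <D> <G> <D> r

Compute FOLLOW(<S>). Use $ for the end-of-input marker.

FIRST(<G>) = {λ, r}
FIRST(<S>) = {λ, r, w}  (via <K> <D>)
FIRST(<K>) = {r, w}  (via <S> w)
FIRST(<D>) = {λ, p, r, t, w}  (via <A>)
FIRST(<A>) = {p, r, t, w}  (via <K> <G> t <S>, <D> <G> <D> r)
FOLLOW(<S>) includes $ since <S> is the start symbol.
FOLLOW(<G>): in <A>::=<K> <G> t <S>, <G> is followed by t <S> with FIRST {t}; in <A>::=<D> <G> <D> r, <G> is followed by <D> r with FIRST {p, r, t, w}. Thus FOLLOW(<G>) = {p, r, t, w}.
FOLLOW(<S>): in <K>::=<S> w, <S> is followed by w with FIRST {w}; in <K>::=r <S> p, <S> is followed by p with FIRST {p}; in <A>::=<K> <G> t <S>, the suffix after <S> is empty, so FOLLOW(<S>) ⊇ FOLLOW(<A>) = {$, p, r, t, w}. Thus FOLLOW(<S>) = {$, p, r, t, w}.
FOLLOW(<D>): in <S>::=<K> <D>, the suffix after <D> is empty, so FOLLOW(<D>) ⊇ FOLLOW(<S>) = {$, p, r, t, w}; in <A>::=<D> <G> <D> r (occurrence 1), <D> is followed by <G> <D> r with FIRST {p, r, t, w}; in <A>::=<D> <G> <D> r (occurrence 2), <D> is followed by r with FIRST {r}. Thus FOLLOW(<D>) = {$, p, r, t, w}.
FOLLOW(<K>): in <S>::=<K> <D>, <K> is followed by <D> with FIRST {λ, p, r, t, w}; in <S>::=<K> <D>, the suffix after <K> is nullable, so FOLLOW(<K>) ⊇ FOLLOW(<S>) = {$, p, r, t, w}; in <A>::=<K> <G> t <S>, <K> is followed by <G> t <S> with FIRST {r, t}. Thus FOLLOW(<K>) = {$, p, r, t, w}.
FOLLOW(<A>): in <D>::=<A>, the suffix after <A> is empty, so FOLLOW(<A>) ⊇ FOLLOW(<D>) = {$, p, r, t, w}; in <G>::=r w <A>, the suffix after <A> is empty, so FOLLOW(<A>) ⊇ FOLLOW(<G>) = {p, r, t, w}. Thus FOLLOW(<A>) = {$, p, r, t, w}.

{$, p, r, t, w}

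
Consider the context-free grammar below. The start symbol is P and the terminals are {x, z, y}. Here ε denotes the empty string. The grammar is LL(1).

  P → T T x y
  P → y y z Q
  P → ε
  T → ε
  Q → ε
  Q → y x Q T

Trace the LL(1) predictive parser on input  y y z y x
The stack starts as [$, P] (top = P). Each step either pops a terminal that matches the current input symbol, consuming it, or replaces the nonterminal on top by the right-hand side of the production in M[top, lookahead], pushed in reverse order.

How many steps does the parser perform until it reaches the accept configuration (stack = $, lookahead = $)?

9

     Stack      Input        Action
  1  $ P        y y z y x $  expand P → y y z Q
  2  $ Q z y y  y y z y x $  match y
  3  $ Q z y    y z y x $    match y
  4  $ Q z      z y x $      match z
  5  $ Q        y x $        expand Q → y x Q T
  6  $ T Q x y  y x $        match y
  7  $ T Q x    x $          match x
  8  $ T Q      $            expand Q → ε
  9  $ T        $            expand T → ε
Accept reached after 9 steps.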